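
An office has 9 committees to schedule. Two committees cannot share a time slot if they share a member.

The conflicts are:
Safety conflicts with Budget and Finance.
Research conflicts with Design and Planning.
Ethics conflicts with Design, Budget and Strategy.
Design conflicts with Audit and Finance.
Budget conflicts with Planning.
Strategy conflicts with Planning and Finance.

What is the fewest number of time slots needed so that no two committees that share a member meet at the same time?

3

The cycle Budget-Planning-Research-Design-Ethics-Budget has odd length 5, so it cannot be 2-colored; at least 3 time slots are needed.
3 time slots suffice: time slot 1 → {Design, Budget, Strategy}; time slot 2 → {Ethics, Audit, Planning, Finance}; time slot 3 → {Safety, Research}. No two conflicting committees share a time slot.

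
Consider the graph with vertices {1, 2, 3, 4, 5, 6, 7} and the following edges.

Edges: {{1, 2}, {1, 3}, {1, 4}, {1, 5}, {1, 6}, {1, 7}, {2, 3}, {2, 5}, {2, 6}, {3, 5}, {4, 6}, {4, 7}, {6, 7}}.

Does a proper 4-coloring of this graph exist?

Yes

The chromatic number is 4. 1, 4, 6, 7 are mutually adjacent (a clique of size 4), so at least 4 colors are needed.
4 colors suffice: color red → {1}; color blue → {2, 4}; color green → {5, 6}; color yellow → {3, 7}.
That is already a proper 4-coloring.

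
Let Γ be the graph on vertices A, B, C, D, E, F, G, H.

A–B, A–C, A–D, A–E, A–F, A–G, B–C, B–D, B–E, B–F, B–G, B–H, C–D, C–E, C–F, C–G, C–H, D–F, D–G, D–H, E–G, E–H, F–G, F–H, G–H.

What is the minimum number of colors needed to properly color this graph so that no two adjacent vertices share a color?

6

B, C, D, F, G, H are pairwise adjacent (a clique of size 6), so at least 6 colors are needed.
One proper 6-coloring: A=4, B=2, C=1, D=5, E=5, F=6, G=3, H=4. No two adjacent vertices share a color.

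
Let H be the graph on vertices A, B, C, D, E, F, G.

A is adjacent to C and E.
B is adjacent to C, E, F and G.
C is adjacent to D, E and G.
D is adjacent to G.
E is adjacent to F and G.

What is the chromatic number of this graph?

B, C, E, G form a clique, so at least 4 colors are needed.
4 colors suffice: color red → {D, E}; color blue → {C, F}; color green → {A, G}; color yellow → {B}. Each edge has distinct colors on its endpoints.

4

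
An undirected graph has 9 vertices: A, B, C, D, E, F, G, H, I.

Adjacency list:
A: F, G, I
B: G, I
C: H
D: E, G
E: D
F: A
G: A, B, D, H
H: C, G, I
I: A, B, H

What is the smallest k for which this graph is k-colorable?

2

G and H are adjacent, so at least 2 colors are needed.
2 colors suffice: color 1 → {C, E, F, G, I}; color 2 → {A, B, D, H}. No two adjacent vertices share a color.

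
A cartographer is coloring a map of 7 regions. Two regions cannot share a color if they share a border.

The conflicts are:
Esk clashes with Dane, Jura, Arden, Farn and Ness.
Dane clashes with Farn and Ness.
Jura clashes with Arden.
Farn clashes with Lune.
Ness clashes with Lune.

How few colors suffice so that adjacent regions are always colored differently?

Esk, Jura, Arden are mutually in conflict, so at least 3 colors are needed.
3 colors suffice: color 1 → {Esk, Lune}; color 2 → {Jura, Farn, Ness}; color 3 → {Dane, Arden}. Each listed conflict is separated.

3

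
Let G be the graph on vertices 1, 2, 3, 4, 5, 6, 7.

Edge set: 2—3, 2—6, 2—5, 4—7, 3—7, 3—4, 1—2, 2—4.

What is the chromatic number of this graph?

2, 3, 4 are pairwise adjacent, so at least 3 colors are needed.
3 colors suffice: 1=blue, 2=red, 3=blue, 4=green, 5=blue, 6=blue, 7=red. No two adjacent vertices share a color.

3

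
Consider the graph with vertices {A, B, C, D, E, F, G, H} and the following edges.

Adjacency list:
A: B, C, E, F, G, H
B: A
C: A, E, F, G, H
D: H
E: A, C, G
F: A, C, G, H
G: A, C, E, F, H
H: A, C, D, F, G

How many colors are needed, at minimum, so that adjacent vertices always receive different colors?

5

A, C, F, G, H are mutually adjacent (a clique of size 5), so at least 5 colors are needed.
5 colors suffice: color red → {A, D}; color blue → {B, C}; color green → {E, H}; color yellow → {G}; color purple → {F}. No two adjacent vertices share a color.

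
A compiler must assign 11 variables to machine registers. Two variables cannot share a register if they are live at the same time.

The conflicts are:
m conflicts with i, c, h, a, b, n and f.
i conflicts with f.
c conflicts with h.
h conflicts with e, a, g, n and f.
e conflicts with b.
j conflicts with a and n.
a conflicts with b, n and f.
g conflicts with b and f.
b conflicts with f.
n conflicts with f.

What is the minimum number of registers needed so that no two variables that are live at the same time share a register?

5

m, h, a, n, f pairwise conflict, so at least 5 registers are needed.
A valid assignment using 5 registers: m=2, i=3, c=1, h=3, e=1, j=1, a=4, g=2, b=3, n=5, f=1. Every pair that conflicts lands in different registers.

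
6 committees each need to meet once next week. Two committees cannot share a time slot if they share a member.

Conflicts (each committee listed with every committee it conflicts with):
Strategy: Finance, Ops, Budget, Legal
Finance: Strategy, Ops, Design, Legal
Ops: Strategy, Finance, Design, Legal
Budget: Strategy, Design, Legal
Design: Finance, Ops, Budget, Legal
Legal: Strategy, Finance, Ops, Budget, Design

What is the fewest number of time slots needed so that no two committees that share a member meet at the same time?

4

Finance, Ops, Design, Legal pairwise conflict, so at least 4 time slots are needed.
4 time slots suffice: time slot 1 → {Legal}; time slot 2 → {Finance, Budget}; time slot 3 → {Ops}; time slot 4 → {Strategy, Design}. Every pair that conflicts lands in different time slots.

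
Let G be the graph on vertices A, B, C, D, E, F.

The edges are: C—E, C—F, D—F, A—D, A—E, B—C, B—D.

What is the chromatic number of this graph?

3

The cycle B-D-A-E-C-B has odd length 5, so it cannot be 2-colored; at least 3 colors are needed.
One proper 3-coloring: A=2, B=2, C=1, D=1, E=3, F=2. No two adjacent vertices share a color.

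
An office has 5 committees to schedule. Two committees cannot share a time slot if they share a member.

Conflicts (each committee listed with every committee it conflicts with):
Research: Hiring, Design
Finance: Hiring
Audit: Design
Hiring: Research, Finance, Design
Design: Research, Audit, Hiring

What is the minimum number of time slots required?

Research, Hiring, Design all conflict with each other, so at least 3 time slots are needed.
3 time slots suffice: time slot 1 → {Finance, Design}; time slot 2 → {Audit, Hiring}; time slot 3 → {Research}. No two conflicting committees share a time slot.

3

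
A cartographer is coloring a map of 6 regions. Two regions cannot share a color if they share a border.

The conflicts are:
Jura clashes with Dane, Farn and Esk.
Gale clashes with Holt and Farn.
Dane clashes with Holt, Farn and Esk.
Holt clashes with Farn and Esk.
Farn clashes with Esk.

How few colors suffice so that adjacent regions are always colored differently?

Jura, Dane, Farn, Esk are mutually in conflict, so at least 4 colors are needed.
4 colors suffice: color 1 → {Farn}; color 2 → {Gale, Esk}; color 3 → {Dane}; color 4 → {Jura, Holt}. Every pair that conflicts lands in different colors.

4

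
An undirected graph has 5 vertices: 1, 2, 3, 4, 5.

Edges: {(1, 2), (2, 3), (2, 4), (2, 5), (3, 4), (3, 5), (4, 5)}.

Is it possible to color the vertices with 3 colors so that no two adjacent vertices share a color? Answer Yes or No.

2, 3, 4, 5 form a clique, so at least 4 colors are needed.
So 3 colors are not enough.

No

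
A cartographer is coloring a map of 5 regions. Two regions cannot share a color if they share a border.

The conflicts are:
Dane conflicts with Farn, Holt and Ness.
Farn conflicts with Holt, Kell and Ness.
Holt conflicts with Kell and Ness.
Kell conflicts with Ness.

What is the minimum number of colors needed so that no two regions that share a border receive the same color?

Farn, Holt, Kell, Ness pairwise conflict, so at least 4 colors are needed.
4 colors suffice: Dane=4, Farn=2, Holt=3, Kell=4, Ness=1. Every pair that conflicts lands in different colors.

4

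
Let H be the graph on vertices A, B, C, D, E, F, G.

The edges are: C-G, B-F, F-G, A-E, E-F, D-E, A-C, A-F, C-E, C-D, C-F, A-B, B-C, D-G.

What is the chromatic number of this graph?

A, C, E, F are pairwise adjacent (a clique of size 4), so at least 4 colors are needed.
4 colors suffice: color red → {C}; color blue → {D, F}; color green → {A, G}; color yellow → {B, E}. No two adjacent vertices share a color.

4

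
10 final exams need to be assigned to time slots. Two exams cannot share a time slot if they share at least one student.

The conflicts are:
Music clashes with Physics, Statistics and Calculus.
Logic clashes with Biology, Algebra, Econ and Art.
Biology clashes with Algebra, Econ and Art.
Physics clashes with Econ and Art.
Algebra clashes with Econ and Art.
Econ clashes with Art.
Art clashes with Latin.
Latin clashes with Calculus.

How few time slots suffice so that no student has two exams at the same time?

5

Logic, Biology, Algebra, Econ, Art pairwise conflict, so at least 5 time slots are needed.
Using 5 time slots: Music=1, Logic=4, Biology=3, Physics=3, Algebra=5, Econ=2, Art=1, Latin=2, Statistics=2, Calculus=3. Every pair that conflicts lands in different time slots.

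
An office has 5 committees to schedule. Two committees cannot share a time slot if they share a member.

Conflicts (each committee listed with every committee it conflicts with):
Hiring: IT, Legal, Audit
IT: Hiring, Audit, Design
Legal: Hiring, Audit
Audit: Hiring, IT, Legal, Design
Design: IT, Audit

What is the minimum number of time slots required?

Hiring, IT, Audit all conflict with each other, so at least 3 time slots are needed.
3 time slots suffice: Hiring=3, IT=2, Legal=2, Audit=1, Design=3. Every pair that conflicts lands in different time slots.

3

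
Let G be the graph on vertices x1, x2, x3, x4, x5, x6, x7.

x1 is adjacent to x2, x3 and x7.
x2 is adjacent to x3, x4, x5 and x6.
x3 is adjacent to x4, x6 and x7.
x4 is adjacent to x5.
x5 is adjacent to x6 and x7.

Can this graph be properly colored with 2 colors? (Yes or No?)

No

x1, x3, x7 are mutually adjacent, so at least 3 colors are needed.
So 2 colors are not enough.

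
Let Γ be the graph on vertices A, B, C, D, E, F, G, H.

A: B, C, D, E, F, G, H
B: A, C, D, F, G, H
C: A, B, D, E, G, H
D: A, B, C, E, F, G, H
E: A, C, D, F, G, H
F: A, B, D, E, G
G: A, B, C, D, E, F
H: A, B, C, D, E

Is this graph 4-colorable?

No

A, B, C, D, G form a clique, so at least 5 colors are needed.
So 4 colors are not enough.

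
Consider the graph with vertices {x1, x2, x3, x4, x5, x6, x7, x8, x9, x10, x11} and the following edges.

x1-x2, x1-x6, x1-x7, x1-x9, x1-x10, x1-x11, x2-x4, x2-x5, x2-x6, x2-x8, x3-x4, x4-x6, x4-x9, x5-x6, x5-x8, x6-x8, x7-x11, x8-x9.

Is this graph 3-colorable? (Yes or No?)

No

x2, x5, x6, x8 form a clique, so at least 4 colors are needed.
So 3 colors are not enough.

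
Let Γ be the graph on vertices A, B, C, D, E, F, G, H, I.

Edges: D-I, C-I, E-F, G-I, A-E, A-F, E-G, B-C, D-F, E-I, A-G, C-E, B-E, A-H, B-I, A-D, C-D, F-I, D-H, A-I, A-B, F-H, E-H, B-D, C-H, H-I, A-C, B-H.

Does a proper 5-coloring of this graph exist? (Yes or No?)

No

A, B, C, D, H, I are mutually adjacent (a clique of size 6), so at least 6 colors are needed.
So 5 colors are not enough.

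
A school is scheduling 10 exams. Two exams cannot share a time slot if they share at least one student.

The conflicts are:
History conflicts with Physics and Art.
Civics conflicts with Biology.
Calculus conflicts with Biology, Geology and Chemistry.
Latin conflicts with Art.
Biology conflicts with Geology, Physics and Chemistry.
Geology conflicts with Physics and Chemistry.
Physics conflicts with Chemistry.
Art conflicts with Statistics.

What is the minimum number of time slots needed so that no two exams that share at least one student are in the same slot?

4

Biology, Geology, Physics, Chemistry all conflict with each other, so at least 4 time slots are needed.
Using 4 time slots: History=2, Civics=2, Calculus=3, Latin=2, Biology=1, Geology=2, Physics=3, Art=1, Chemistry=4, Statistics=2. Each listed conflict is separated.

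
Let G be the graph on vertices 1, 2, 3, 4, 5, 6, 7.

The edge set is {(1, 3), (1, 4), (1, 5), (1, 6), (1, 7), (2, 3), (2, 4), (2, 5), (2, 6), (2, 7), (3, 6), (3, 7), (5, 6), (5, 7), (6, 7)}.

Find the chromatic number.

4

2, 5, 6, 7 are mutually adjacent (a clique of size 4), so at least 4 colors are needed.
4 colors suffice: color red → {4, 7}; color blue → {1, 2}; color green → {6}; color yellow → {3, 5}. Each edge has distinct colors on its endpoints.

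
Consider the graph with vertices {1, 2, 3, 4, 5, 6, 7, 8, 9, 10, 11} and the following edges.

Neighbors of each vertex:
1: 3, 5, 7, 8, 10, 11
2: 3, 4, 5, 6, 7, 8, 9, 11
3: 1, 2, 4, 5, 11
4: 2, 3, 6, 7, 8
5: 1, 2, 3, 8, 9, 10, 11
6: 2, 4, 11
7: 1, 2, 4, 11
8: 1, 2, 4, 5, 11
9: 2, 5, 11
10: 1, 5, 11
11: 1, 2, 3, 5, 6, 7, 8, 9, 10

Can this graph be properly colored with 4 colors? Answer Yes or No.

Yes

The chromatic number is 4. 1, 5, 8, 11 are pairwise adjacent (a clique of size 4), so at least 4 colors are needed.
4 colors suffice: 1=b, 2=b, 3=d, 4=a, 5=c, 6=c, 7=c, 8=d, 9=d, 10=d, 11=a.
That is already a proper 4-coloring.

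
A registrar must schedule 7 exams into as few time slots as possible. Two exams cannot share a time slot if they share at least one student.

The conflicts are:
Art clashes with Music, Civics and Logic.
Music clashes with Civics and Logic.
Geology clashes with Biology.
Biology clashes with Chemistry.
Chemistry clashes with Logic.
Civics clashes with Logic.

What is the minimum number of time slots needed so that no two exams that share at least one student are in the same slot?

Art, Music, Civics, Logic pairwise conflict, so at least 4 time slots are needed.
Using 4 time slots: Art=3, Music=2, Geology=2, Biology=1, Chemistry=2, Civics=4, Logic=1. No two conflicting exams share a time slot.

4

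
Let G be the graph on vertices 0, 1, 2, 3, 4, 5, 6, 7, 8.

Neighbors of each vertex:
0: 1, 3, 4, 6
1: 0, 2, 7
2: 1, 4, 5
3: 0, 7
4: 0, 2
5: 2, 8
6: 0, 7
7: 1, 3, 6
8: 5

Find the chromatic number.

6 and 7 are adjacent, so at least 2 colors are needed.
2 colors suffice: color red → {0, 2, 7, 8}; color blue → {1, 3, 4, 5, 6}. Every edge joins two different colors.

2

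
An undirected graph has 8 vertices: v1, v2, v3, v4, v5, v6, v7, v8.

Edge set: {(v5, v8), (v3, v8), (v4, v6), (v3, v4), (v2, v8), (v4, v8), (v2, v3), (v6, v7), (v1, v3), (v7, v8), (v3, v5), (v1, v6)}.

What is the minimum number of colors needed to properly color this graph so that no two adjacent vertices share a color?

v3, v5, v8 are mutually adjacent, so at least 3 colors are needed.
3 colors suffice: color 1 → {v6, v8}; color 2 → {v3, v7}; color 3 → {v1, v2, v4, v5}. No two adjacent vertices share a color.

3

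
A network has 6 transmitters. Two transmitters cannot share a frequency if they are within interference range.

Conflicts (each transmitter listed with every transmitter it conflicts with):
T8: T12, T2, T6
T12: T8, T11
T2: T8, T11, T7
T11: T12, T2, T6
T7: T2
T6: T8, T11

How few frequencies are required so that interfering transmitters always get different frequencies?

T8 and T12 conflict, so at least 2 frequencies are needed.
2 frequencies suffice: frequency 1 → {T8, T11, T7}; frequency 2 → {T12, T2, T6}. Each listed conflict is separated.

2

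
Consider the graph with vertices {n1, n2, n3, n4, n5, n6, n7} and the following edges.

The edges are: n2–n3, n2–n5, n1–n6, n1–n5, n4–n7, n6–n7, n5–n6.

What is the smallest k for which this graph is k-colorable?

n1, n5, n6 are pairwise adjacent, so at least 3 colors are needed.
One proper 3-coloring: n1=G, n2=B, n3=R, n4=B, n5=R, n6=B, n7=R. Each edge has distinct colors on its endpoints.

3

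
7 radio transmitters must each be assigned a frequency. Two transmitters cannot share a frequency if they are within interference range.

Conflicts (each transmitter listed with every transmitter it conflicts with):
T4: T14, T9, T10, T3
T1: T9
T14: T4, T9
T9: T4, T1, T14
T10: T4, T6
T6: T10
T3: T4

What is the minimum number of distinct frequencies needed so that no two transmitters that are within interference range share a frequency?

T4, T14, T9 all conflict with each other, so at least 3 frequencies are needed.
3 frequencies suffice: T4=1, T1=1, T14=3, T9=2, T10=2, T6=1, T3=2. No two conflicting transmitters share a frequency.

3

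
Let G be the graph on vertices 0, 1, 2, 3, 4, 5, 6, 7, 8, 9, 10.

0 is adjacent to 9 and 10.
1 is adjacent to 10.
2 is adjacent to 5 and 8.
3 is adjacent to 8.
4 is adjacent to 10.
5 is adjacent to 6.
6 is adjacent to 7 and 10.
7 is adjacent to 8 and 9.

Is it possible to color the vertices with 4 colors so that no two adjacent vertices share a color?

The chromatic number is 3. The cycle 9-0-10-6-7-9 has odd length 5, so it cannot be 2-colored; at least 3 colors are needed.
3 colors suffice: color red → {5, 8, 9, 10}; color blue → {0, 1, 2, 3, 4, 6}; color green → {7}.
Since 4 ≥ 3, a proper 4-coloring certainly exists.

Yes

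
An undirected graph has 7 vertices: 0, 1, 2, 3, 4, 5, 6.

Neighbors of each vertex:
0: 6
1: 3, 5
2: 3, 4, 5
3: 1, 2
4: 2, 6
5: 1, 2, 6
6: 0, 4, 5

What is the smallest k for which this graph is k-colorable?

2

5 and 6 are adjacent, so at least 2 colors are needed.
2 colors suffice: color red → {0, 3, 4, 5}; color blue → {1, 2, 6}. Each edge has distinct colors on its endpoints.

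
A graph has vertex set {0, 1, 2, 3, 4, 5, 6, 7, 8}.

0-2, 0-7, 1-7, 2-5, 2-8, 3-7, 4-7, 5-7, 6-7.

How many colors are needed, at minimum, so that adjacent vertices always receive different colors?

2

3 and 7 are adjacent, so at least 2 colors are needed.
2 colors suffice: color red → {2, 7}; color blue → {0, 1, 3, 4, 5, 6, 8}. No two adjacent vertices share a color.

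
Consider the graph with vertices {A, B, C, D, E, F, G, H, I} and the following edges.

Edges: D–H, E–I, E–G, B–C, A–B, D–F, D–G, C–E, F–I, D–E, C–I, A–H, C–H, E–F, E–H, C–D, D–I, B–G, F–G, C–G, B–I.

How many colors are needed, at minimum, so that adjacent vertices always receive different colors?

C, D, E, H are mutually adjacent (a clique of size 4), so at least 4 colors are needed.
A valid assignment using 4 colors: A=1, B=2, C=1, D=2, E=3, F=1, G=4, H=4, I=4. No two adjacent vertices share a color.

4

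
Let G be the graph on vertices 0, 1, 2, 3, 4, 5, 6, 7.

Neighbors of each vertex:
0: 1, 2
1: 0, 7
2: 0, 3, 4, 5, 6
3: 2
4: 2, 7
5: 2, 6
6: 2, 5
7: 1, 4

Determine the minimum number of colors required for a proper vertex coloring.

2, 5, 6 are pairwise adjacent, so at least 3 colors are needed.
3 colors suffice: 0=blue, 1=red, 2=red, 3=blue, 4=green, 5=blue, 6=green, 7=blue. No two adjacent vertices share a color.

3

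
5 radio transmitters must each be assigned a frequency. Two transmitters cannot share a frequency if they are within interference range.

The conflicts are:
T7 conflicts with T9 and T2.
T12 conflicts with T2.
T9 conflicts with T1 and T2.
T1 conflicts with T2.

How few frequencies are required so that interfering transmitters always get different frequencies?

3

T7, T9, T2 are mutually in conflict, so at least 3 frequencies are needed.
3 frequencies suffice: frequency 1 → {T2}; frequency 2 → {T12, T9}; frequency 3 → {T7, T1}. Each listed conflict is separated.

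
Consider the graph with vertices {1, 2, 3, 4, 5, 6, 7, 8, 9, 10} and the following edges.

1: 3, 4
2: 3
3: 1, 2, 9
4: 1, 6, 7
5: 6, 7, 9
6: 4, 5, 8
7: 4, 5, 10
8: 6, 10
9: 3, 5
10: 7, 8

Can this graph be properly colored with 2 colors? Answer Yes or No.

No

The cycle 8-6-5-7-10-8 has odd length 5, so it cannot be 2-colored; at least 3 colors are needed.
So 2 colors are not enough.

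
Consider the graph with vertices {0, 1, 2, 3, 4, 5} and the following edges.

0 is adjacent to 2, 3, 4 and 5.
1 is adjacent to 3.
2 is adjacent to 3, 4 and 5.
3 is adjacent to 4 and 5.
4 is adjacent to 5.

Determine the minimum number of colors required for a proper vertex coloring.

0, 2, 3, 4, 5 are pairwise adjacent (a clique of size 5), so at least 5 colors are needed.
5 colors suffice: 0=b, 1=b, 2=c, 3=a, 4=e, 5=d. No two adjacent vertices share a color.

5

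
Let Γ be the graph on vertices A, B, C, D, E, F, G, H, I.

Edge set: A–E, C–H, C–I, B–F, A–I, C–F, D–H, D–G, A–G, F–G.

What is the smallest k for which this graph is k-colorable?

3

The cycle F-G-D-H-C-F has odd length 5, so it cannot be 2-colored; at least 3 colors are needed.
3 colors suffice: color 1 → {A, B, C, D}; color 2 → {E, F, H, I}; color 3 → {G}. Every edge joins two different colors.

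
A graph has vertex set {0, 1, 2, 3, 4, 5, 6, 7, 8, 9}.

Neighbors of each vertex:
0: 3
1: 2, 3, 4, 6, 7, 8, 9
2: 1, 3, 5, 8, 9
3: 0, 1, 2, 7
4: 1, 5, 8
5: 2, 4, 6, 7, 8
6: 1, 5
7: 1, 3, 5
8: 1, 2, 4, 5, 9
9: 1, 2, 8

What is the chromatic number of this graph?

4

1, 2, 8, 9 are mutually adjacent (a clique of size 4), so at least 4 colors are needed.
4 colors suffice: color a → {0, 1, 5}; color b → {3, 6, 8}; color c → {2, 4, 7}; color d → {9}. Every edge joins two different colors.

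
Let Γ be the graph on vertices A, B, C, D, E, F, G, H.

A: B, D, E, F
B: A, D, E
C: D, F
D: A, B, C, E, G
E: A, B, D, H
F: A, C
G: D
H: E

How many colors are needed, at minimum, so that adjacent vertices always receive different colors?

4

A, B, D, E form a clique, so at least 4 colors are needed.
One proper 4-coloring: A=2, B=4, C=2, D=1, E=3, F=1, G=2, H=1. No two adjacent vertices share a color.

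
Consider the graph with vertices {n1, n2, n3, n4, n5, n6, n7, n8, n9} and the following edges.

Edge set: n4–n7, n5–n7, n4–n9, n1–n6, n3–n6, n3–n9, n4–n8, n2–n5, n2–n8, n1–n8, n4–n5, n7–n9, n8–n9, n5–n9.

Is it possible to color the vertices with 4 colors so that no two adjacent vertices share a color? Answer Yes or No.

The chromatic number is 4. n4, n5, n7, n9 are mutually adjacent (a clique of size 4), so at least 4 colors are needed.
4 colors suffice: color red → {n2, n6, n9}; color blue → {n3, n5, n8}; color green → {n1, n4}; color yellow → {n7}.
That is already a proper 4-coloring.

Yes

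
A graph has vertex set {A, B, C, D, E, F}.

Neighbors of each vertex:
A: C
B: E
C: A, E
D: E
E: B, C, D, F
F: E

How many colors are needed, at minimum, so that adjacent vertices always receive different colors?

2

E and F are adjacent, so at least 2 colors are needed.
One proper 2-coloring: A=1, B=2, C=2, D=2, E=1, F=2. No two adjacent vertices share a color.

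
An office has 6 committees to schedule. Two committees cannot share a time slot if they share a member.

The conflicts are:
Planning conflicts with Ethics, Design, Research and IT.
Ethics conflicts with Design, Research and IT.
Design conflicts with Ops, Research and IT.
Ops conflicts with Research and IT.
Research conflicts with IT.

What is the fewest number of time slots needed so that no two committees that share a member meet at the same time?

Planning, Ethics, Design, Research, IT pairwise conflict, so at least 5 time slots are needed.
A valid assignment using 5 time slots: Planning=5, Ethics=4, Design=1, Ops=4, Research=3, IT=2. Every pair that conflicts lands in different time slots.

5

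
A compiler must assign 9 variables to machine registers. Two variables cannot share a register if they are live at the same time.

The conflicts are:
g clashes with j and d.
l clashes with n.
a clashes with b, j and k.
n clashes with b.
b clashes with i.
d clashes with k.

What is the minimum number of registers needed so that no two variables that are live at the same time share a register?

The cycle d-k-a-j-g-d has odd length 5, so it cannot be 2-colored; at least 3 registers are needed.
3 registers suffice: register 1 → {l, b, j, d}; register 2 → {g, a, n, i}; register 3 → {k}. Every pair that conflicts lands in different registers.

3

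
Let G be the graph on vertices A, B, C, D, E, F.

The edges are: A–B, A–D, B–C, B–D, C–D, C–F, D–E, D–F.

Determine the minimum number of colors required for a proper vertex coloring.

3

C, D, F are pairwise adjacent, so at least 3 colors are needed.
One proper 3-coloring: A=green, B=blue, C=green, D=red, E=blue, F=blue. No two adjacent vertices share a color.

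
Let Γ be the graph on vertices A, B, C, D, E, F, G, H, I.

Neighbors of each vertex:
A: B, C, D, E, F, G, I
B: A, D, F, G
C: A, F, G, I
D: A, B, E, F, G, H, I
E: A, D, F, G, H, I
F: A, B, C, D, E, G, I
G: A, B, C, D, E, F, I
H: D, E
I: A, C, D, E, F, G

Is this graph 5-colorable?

A, D, E, F, G, I are mutually adjacent (a clique of size 6), so at least 6 colors are needed.
So 5 colors are not enough.

No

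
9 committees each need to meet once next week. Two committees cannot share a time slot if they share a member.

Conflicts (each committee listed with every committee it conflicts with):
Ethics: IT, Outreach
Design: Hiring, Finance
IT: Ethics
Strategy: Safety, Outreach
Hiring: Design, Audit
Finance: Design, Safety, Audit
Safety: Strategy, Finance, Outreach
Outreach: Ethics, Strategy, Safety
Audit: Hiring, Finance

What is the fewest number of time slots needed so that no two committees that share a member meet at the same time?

Strategy, Safety, Outreach pairwise conflict, so at least 3 time slots are needed.
3 time slots suffice: time slot 1 → {Ethics, Design, Safety, Audit}; time slot 2 → {IT, Hiring, Finance, Outreach}; time slot 3 → {Strategy}. Each listed conflict is separated.

3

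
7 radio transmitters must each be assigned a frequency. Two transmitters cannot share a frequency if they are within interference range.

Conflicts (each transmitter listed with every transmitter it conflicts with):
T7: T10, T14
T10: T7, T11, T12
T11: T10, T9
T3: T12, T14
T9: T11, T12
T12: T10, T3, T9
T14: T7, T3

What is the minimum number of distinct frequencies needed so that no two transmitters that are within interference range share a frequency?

3

The cycle T7-T10-T12-T3-T14-T7 has odd length 5, so it cannot be 2-colored; at least 3 frequencies are needed.
3 frequencies suffice: frequency 1 → {T11, T12, T14}; frequency 2 → {T10, T3, T9}; frequency 3 → {T7}. Every pair that conflicts lands in different frequencies.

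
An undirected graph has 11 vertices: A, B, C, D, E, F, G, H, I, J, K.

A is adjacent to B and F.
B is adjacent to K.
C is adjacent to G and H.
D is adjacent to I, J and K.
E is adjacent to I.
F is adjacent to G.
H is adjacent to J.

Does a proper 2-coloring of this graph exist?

No

The cycle G-C-H-J-D-K-B-A-F-G has odd length 9, so it cannot be 2-colored; at least 3 colors are needed.
So 2 colors are not enough.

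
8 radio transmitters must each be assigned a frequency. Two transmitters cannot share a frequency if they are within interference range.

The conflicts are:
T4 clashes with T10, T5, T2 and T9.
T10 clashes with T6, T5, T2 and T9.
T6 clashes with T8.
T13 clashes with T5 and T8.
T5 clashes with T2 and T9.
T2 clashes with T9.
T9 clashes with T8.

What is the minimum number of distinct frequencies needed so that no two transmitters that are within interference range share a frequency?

T4, T10, T5, T2, T9 are mutually in conflict, so at least 5 frequencies are needed.
5 frequencies suffice: frequency 1 → {T5, T8}; frequency 2 → {T10, T13}; frequency 3 → {T6, T9}; frequency 4 → {T4}; frequency 5 → {T2}. Each listed conflict is separated.

5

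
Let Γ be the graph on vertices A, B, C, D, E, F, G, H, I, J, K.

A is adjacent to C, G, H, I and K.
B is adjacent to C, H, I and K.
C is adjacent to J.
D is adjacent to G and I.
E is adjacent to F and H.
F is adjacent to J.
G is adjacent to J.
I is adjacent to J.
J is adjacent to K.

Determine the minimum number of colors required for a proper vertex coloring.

2

E and H are adjacent, so at least 2 colors are needed.
2 colors suffice: A=1, B=1, C=2, D=1, E=1, F=2, G=2, H=2, I=2, J=1, K=2. Every edge joins two different colors.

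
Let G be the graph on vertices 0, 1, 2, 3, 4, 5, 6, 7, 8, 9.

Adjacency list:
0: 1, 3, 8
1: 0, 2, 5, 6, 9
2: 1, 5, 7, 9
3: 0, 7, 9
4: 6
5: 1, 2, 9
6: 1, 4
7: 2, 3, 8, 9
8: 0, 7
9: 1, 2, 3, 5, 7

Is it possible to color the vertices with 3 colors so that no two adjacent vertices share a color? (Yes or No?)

No

1, 2, 5, 9 are mutually adjacent (a clique of size 4), so at least 4 colors are needed.
So 3 colors are not enough.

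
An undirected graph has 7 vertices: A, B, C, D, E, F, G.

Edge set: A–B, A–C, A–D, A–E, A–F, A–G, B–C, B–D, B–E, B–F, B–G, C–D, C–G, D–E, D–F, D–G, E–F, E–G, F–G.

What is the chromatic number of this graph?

6

A, B, D, E, F, G are pairwise adjacent (a clique of size 6), so at least 6 colors are needed.
6 colors suffice: color 1 → {D}; color 2 → {B}; color 3 → {G}; color 4 → {A}; color 5 → {C, F}; color 6 → {E}. Each edge has distinct colors on its endpoints.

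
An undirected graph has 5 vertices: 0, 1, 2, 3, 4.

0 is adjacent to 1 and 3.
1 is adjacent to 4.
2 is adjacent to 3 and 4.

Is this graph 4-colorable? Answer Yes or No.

The chromatic number is 3. The cycle 4-2-3-0-1-4 has odd length 5, so it cannot be 2-colored; at least 3 colors are needed.
3 colors suffice: color red → {3, 4}; color blue → {1, 2}; color green → {0}.
Since 4 ≥ 3, a proper 4-coloring certainly exists.

Yes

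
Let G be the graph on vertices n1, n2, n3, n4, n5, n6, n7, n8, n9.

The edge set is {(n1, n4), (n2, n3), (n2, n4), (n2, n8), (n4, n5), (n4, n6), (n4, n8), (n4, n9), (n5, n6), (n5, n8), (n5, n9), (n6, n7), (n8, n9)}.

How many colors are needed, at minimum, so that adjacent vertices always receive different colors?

4

n4, n5, n8, n9 are pairwise adjacent (a clique of size 4), so at least 4 colors are needed.
One proper 4-coloring: n1=blue, n2=green, n3=red, n4=red, n5=green, n6=blue, n7=red, n8=blue, n9=yellow. No two adjacent vertices share a color.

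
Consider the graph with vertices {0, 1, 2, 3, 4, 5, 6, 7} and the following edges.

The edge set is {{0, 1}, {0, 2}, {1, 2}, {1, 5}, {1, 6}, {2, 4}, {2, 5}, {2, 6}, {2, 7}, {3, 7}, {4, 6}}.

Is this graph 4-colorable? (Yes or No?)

The chromatic number is 3. 1, 2, 6 form a triangle, so at least 3 colors are needed.
3 colors suffice: color red → {2, 3}; color blue → {1, 4, 7}; color green → {0, 5, 6}.
Since 4 ≥ 3, a proper 4-coloring certainly exists.

Yes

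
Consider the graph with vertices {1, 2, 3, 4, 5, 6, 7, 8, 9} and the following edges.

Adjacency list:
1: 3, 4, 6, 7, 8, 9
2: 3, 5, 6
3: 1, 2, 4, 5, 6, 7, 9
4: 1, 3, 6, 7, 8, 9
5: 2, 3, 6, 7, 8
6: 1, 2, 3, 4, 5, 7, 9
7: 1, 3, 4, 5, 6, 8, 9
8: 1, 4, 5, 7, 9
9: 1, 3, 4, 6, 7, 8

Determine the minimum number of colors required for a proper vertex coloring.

1, 3, 4, 6, 7, 9 are pairwise adjacent (a clique of size 6), so at least 6 colors are needed.
One proper 6-coloring: 1=d, 2=a, 3=c, 4=f, 5=d, 6=b, 7=a, 8=b, 9=e. Every edge joins two different colors.

6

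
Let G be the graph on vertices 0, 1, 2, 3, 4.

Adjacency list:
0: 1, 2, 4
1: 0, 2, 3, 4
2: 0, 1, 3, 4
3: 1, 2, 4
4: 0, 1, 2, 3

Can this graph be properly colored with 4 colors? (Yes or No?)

The chromatic number is 4. 1, 2, 3, 4 form a clique, so at least 4 colors are needed.
4 colors suffice: color red → {4}; color blue → {2}; color green → {1}; color yellow → {0, 3}.
That is already a proper 4-coloring.

Yes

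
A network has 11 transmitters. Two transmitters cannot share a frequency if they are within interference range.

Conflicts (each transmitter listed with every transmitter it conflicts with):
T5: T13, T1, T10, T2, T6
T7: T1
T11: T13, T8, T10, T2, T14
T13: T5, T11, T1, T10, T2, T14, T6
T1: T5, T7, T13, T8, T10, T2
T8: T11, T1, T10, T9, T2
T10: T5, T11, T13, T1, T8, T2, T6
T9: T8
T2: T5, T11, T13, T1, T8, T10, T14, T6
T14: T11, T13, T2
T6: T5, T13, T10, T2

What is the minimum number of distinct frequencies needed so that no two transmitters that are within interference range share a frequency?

T5, T13, T1, T10, T2 pairwise conflict, so at least 5 frequencies are needed.
5 frequencies suffice: frequency 1 → {T7, T9, T2}; frequency 2 → {T10, T14}; frequency 3 → {T13, T8}; frequency 4 → {T11, T1, T6}; frequency 5 → {T5}. Every pair that conflicts lands in different frequencies.

5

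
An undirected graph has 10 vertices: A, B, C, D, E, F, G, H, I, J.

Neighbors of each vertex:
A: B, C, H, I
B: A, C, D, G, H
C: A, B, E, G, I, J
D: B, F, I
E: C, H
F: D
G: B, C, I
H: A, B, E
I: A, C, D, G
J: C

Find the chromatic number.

A, B, H form a triangle, so at least 3 colors are needed.
A valid assignment using 3 colors: A=green, B=blue, C=red, D=red, E=blue, F=blue, G=green, H=red, I=blue, J=blue. Each edge has distinct colors on its endpoints.

3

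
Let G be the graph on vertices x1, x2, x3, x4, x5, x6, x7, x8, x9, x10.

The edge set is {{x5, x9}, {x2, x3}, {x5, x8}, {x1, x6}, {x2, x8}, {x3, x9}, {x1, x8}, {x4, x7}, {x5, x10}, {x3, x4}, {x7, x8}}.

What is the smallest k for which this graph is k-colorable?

The cycle x3-x2-x8-x7-x4-x3 has odd length 5, so it cannot be 2-colored; at least 3 colors are needed.
A valid assignment using 3 colors: x1=blue, x2=blue, x3=red, x4=blue, x5=blue, x6=red, x7=green, x8=red, x9=green, x10=red. Each edge has distinct colors on its endpoints.

3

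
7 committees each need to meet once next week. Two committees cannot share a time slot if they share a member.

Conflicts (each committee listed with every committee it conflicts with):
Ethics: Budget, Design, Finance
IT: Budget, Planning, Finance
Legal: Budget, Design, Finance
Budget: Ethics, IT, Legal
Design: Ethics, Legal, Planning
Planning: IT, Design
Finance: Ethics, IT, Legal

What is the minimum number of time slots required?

The cycle Design-Legal-Finance-IT-Planning-Design has odd length 5, so it cannot be 2-colored; at least 3 time slots are needed.
3 time slots suffice: time slot 1 → {Budget, Design, Finance}; time slot 2 → {Ethics, IT, Legal}; time slot 3 → {Planning}. Each listed conflict is separated.

3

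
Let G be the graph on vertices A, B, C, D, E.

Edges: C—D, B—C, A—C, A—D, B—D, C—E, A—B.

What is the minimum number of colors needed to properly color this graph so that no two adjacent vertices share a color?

4

A, B, C, D are mutually adjacent (a clique of size 4), so at least 4 colors are needed.
4 colors suffice: A=2, B=3, C=1, D=4, E=2. No two adjacent vertices share a color.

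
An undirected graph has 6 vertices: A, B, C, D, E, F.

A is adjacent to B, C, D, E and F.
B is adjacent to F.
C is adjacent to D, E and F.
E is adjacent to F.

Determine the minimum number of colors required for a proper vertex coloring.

A, C, E, F are mutually adjacent (a clique of size 4), so at least 4 colors are needed.
4 colors suffice: color 1 → {A}; color 2 → {B, C}; color 3 → {D, F}; color 4 → {E}. No two adjacent vertices share a color.

4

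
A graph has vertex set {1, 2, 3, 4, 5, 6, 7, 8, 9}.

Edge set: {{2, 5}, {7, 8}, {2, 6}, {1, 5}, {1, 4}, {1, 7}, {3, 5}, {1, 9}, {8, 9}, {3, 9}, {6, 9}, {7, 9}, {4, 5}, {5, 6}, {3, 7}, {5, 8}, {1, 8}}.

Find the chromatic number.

4

1, 7, 8, 9 are pairwise adjacent (a clique of size 4), so at least 4 colors are needed.
A valid assignment using 4 colors: 1=b, 2=c, 3=b, 4=c, 5=a, 6=b, 7=d, 8=c, 9=a. Every edge joins two different colors.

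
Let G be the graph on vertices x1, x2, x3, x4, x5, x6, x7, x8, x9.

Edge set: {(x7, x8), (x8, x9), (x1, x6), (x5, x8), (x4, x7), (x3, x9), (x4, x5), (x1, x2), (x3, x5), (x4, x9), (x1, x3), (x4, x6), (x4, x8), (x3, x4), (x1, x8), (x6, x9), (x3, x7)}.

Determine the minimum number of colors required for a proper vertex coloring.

x4, x6, x9 are pairwise adjacent, so at least 3 colors are needed.
One proper 3-coloring: x1=1, x2=2, x3=2, x4=1, x5=3, x6=2, x7=3, x8=2, x9=3. Each edge has distinct colors on its endpoints.

3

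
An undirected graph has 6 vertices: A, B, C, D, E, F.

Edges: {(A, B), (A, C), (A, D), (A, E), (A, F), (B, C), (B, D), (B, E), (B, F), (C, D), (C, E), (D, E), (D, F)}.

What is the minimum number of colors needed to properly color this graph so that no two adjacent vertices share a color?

A, B, C, D, E are pairwise adjacent (a clique of size 5), so at least 5 colors are needed.
5 colors suffice: color 1 → {B}; color 2 → {A}; color 3 → {D}; color 4 → {E, F}; color 5 → {C}. Every edge joins two different colors.

5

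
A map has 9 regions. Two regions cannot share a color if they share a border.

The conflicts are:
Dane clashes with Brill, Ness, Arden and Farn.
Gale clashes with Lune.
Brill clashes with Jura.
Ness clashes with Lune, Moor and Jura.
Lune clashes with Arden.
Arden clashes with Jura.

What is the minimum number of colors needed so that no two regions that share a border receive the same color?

2

Gale and Lune conflict, so at least 2 colors are needed.
2 colors suffice: color 1 → {Gale, Brill, Ness, Arden, Farn}; color 2 → {Dane, Lune, Moor, Jura}. Every pair that conflicts lands in different colors.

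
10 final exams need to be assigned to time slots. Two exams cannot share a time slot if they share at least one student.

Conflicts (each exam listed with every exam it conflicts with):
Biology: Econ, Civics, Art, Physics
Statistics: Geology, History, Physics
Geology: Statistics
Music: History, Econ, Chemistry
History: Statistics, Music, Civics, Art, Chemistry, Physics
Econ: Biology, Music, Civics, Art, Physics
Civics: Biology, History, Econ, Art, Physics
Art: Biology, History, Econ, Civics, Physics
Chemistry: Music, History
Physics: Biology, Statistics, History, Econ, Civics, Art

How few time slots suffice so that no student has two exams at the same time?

Biology, Econ, Civics, Art, Physics pairwise conflict, so at least 5 time slots are needed.
5 time slots suffice: time slot 1 → {Geology, Music, Physics}; time slot 2 → {History, Econ}; time slot 3 → {Statistics, Art, Chemistry}; time slot 4 → {Civics}; time slot 5 → {Biology}. Each listed conflict is separated.

5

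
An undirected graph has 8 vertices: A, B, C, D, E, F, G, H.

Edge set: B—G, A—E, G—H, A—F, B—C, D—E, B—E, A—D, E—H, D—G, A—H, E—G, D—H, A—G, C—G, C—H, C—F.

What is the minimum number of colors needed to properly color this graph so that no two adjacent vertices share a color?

A, D, E, G, H are mutually adjacent (a clique of size 5), so at least 5 colors are needed.
5 colors suffice: color red → {F, G}; color blue → {C, E}; color green → {A, B}; color yellow → {H}; color purple → {D}. No two adjacent vertices share a color.

5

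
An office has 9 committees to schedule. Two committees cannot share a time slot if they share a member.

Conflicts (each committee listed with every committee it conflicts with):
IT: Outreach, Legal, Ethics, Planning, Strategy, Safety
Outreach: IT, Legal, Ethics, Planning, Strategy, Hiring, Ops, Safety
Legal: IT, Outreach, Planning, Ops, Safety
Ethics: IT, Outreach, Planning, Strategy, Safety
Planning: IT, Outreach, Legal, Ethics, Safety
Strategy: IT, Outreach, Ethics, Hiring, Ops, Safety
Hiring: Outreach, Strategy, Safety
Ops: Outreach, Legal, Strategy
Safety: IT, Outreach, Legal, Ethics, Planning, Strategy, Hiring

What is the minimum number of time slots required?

IT, Outreach, Legal, Planning, Safety pairwise conflict, so at least 5 time slots are needed.
5 time slots suffice: time slot 1 → {Outreach}; time slot 2 → {Ops, Safety}; time slot 3 → {IT, Hiring}; time slot 4 → {Planning, Strategy}; time slot 5 → {Legal, Ethics}. Each listed conflict is separated.

5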